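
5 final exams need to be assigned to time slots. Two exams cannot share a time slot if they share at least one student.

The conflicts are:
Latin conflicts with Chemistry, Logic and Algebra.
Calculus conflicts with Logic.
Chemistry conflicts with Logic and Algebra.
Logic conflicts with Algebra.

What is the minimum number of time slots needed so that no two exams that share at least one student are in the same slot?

Latin, Chemistry, Logic, Algebra pairwise conflict, so at least 4 time slots are needed.
4 time slots suffice: time slot 1 → {Logic}; time slot 2 → {Latin, Calculus}; time slot 3 → {Algebra}; time slot 4 → {Chemistry}. Every pair that conflicts lands in different time slots.

4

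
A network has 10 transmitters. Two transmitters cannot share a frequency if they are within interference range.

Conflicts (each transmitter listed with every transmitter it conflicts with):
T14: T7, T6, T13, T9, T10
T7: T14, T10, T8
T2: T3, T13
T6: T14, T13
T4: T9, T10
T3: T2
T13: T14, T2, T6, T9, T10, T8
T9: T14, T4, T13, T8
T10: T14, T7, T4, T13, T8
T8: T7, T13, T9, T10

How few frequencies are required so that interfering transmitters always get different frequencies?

3

T13, T9, T8 are mutually in conflict, so at least 3 frequencies are needed.
Using 3 frequencies: T14=3, T7=1, T2=2, T6=2, T4=1, T3=1, T13=1, T9=2, T10=2, T8=3. No two conflicting transmitters share a frequency.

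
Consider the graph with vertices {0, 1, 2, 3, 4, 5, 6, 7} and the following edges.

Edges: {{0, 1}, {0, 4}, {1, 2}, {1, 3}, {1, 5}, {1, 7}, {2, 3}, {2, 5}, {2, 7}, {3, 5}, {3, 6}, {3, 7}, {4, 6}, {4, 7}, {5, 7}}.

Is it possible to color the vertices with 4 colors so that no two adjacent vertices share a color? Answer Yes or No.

No

1, 2, 3, 5, 7 are mutually adjacent (a clique of size 5), so at least 5 colors are needed.
So 4 colors are not enough.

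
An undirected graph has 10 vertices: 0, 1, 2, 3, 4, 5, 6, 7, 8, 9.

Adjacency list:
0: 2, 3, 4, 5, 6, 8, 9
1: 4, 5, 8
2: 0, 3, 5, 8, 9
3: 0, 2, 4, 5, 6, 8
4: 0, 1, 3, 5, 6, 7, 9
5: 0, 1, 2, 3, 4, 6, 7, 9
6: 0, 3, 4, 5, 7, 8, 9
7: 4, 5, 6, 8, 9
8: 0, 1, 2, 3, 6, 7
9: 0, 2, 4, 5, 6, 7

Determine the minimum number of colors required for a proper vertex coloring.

5

0, 4, 5, 6, 9 are mutually adjacent (a clique of size 5), so at least 5 colors are needed.
One proper 5-coloring: 0=d, 1=c, 2=b, 3=e, 4=b, 5=a, 6=c, 7=d, 8=a, 9=e. Each edge has distinct colors on its endpoints.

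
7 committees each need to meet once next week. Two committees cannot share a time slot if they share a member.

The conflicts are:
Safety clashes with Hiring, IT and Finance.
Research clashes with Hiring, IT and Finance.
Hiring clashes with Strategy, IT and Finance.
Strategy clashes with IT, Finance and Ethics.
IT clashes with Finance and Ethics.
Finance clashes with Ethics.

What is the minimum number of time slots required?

4

Safety, Hiring, IT, Finance are mutually in conflict, so at least 4 time slots are needed.
A valid assignment using 4 time slots: Safety=4, Research=4, Hiring=3, Strategy=4, IT=2, Finance=1, Ethics=3. Every pair that conflicts lands in different time slots.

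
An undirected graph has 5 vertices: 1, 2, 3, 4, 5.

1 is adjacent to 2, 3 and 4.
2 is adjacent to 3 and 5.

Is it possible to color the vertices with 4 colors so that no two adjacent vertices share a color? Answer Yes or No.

Yes

The chromatic number is 3. 1, 2, 3 are pairwise adjacent, so at least 3 colors are needed.
3 colors suffice: 1=a, 2=b, 3=c, 4=b, 5=a.
Since 4 ≥ 3, a proper 4-coloring certainly exists.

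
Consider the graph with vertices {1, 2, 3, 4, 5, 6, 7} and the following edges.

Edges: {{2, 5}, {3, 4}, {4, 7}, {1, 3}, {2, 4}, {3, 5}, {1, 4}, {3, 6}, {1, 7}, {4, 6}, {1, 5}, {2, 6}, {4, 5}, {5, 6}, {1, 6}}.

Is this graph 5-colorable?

The chromatic number is 5. 1, 3, 4, 5, 6 form a clique, so at least 5 colors are needed.
5 colors suffice: 1=yellow, 2=yellow, 3=purple, 4=red, 5=blue, 6=green, 7=blue.
That is already a proper 5-coloring.

Yes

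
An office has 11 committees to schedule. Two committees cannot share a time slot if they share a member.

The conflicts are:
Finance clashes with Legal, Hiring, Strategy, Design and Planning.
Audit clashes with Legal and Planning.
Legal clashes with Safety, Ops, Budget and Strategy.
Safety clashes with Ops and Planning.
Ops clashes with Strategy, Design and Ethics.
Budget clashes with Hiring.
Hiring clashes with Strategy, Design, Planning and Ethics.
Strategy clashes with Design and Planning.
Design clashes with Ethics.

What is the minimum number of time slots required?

Finance, Hiring, Strategy, Planning pairwise conflict, so at least 4 time slots are needed.
4 time slots suffice: Finance=3, Audit=2, Legal=1, Safety=2, Ops=3, Budget=2, Hiring=1, Strategy=2, Design=4, Planning=4, Ethics=2. No two conflicting committees share a time slot.

4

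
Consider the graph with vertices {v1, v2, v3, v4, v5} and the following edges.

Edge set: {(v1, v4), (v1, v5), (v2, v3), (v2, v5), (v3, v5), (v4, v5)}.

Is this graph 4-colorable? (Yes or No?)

The chromatic number is 3. v2, v3, v5 form a triangle, so at least 3 colors are needed.
A valid assignment using 3 colors: v1=2, v2=2, v3=3, v4=3, v5=1.
Since 4 ≥ 3, a proper 4-coloring certainly exists.

Yes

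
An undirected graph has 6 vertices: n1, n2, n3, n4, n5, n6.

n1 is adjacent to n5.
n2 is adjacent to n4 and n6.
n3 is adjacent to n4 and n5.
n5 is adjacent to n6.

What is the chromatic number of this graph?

3

The cycle n5-n3-n4-n2-n6-n5 has odd length 5, so it cannot be 2-colored; at least 3 colors are needed.
3 colors suffice: color 1 → {n4, n5}; color 2 → {n1, n3, n6}; color 3 → {n2}. No two adjacent vertices share a color.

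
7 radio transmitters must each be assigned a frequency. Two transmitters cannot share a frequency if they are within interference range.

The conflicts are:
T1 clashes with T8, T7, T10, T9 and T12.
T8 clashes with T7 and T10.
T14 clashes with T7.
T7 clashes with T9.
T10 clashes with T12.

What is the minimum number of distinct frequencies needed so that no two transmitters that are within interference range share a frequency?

3

T1, T8, T7 all conflict with each other, so at least 3 frequencies are needed.
3 frequencies suffice: T1=1, T8=3, T14=1, T7=2, T10=2, T9=3, T12=3. Every pair that conflicts lands in different frequencies.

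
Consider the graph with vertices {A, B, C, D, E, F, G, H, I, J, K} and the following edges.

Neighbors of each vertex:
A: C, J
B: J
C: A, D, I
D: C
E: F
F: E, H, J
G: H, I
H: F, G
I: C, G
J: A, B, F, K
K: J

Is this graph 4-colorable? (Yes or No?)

Yes

The chromatic number is 3. The cycle I-G-H-F-J-A-C-I has odd length 7, so it cannot be 2-colored; at least 3 colors are needed.
3 colors suffice: color 1 → {C, E, G, J}; color 2 → {A, B, D, F, I, K}; color 3 → {H}.
Since 4 ≥ 3, a proper 4-coloring certainly exists.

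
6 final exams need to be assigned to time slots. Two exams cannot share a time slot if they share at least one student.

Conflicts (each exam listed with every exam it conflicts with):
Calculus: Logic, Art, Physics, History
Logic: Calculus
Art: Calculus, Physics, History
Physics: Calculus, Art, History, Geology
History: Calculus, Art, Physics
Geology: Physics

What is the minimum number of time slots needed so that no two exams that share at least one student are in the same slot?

4

Calculus, Art, Physics, History are mutually in conflict, so at least 4 time slots are needed.
4 time slots suffice: Calculus=1, Logic=2, Art=3, Physics=2, History=4, Geology=1. Every pair that conflicts lands in different time slots.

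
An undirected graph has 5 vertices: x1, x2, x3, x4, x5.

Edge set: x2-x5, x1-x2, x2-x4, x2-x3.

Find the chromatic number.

x2 and x5 are adjacent, so at least 2 colors are needed.
A valid assignment using 2 colors: x1=2, x2=1, x3=2, x4=2, x5=2. No two adjacent vertices share a color.

2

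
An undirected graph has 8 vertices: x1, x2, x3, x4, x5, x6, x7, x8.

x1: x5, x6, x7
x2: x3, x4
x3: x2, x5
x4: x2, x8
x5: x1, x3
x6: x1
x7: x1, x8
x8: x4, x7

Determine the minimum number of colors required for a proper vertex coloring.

The cycle x7-x8-x4-x2-x3-x5-x1-x7 has odd length 7, so it cannot be 2-colored; at least 3 colors are needed.
One proper 3-coloring: x1=1, x2=1, x3=3, x4=2, x5=2, x6=2, x7=2, x8=1. Each edge has distinct colors on its endpoints.

3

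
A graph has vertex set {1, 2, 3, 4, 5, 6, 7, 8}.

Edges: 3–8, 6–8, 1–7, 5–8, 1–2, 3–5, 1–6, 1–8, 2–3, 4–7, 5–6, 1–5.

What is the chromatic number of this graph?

4

1, 5, 6, 8 are mutually adjacent (a clique of size 4), so at least 4 colors are needed.
A valid assignment using 4 colors: 1=red, 2=blue, 3=red, 4=red, 5=blue, 6=yellow, 7=blue, 8=green. Every edge joins two different colors.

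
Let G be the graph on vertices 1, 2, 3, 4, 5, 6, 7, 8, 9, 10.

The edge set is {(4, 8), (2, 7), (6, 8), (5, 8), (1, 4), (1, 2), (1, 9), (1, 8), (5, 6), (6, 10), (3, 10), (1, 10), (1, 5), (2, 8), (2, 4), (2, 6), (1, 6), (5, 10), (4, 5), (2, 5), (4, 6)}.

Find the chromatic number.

6

1, 2, 4, 5, 6, 8 are pairwise adjacent (a clique of size 6), so at least 6 colors are needed.
6 colors suffice: color a → {1, 3, 7}; color b → {2, 9, 10}; color c → {6}; color d → {5}; color e → {4}; color f → {8}. Every edge joins two different colors.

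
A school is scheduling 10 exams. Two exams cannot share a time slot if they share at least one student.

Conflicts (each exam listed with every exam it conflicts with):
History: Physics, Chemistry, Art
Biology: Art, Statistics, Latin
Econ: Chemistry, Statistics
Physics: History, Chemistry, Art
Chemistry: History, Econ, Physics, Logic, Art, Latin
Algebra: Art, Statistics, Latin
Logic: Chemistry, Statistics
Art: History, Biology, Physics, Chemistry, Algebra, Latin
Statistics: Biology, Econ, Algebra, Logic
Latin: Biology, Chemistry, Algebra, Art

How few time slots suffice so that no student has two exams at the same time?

4

History, Physics, Chemistry, Art pairwise conflict, so at least 4 time slots are needed.
4 time slots suffice: time slot 1 → {Art, Statistics}; time slot 2 → {Biology, Chemistry, Algebra}; time slot 3 → {Econ, Physics, Logic, Latin}; time slot 4 → {History}. Each listed conflict is separated.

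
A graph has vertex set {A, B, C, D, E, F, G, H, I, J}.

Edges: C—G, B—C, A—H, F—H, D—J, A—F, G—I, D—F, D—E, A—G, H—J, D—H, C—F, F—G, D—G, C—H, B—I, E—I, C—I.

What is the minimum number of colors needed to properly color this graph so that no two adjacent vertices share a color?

3

D, H, J are pairwise adjacent, so at least 3 colors are needed.
3 colors suffice: color 1 → {A, C, D}; color 2 → {B, E, G, H}; color 3 → {F, I, J}. Each edge has distinct colors on its endpoints.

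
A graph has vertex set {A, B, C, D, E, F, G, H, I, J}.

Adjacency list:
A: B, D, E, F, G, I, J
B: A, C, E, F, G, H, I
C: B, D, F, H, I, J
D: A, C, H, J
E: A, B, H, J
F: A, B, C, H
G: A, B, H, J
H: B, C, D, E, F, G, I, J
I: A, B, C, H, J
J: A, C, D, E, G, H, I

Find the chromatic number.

4

B, C, F, H are pairwise adjacent (a clique of size 4), so at least 4 colors are needed.
One proper 4-coloring: A=1, B=2, C=3, D=4, E=3, F=4, G=3, H=1, I=4, J=2. Every edge joins two different colors.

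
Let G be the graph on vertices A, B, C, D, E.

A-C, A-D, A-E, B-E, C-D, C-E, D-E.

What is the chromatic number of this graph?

A, C, D, E are pairwise adjacent (a clique of size 4), so at least 4 colors are needed.
One proper 4-coloring: A=blue, B=blue, C=yellow, D=green, E=red. No two adjacent vertices share a color.

4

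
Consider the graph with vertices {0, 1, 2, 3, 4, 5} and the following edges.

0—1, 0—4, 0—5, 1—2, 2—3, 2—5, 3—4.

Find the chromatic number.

3

The cycle 3-2-5-0-4-3 has odd length 5, so it cannot be 2-colored; at least 3 colors are needed.
One proper 3-coloring: 0=red, 1=blue, 2=red, 3=green, 4=blue, 5=blue. No two adjacent vertices share a color.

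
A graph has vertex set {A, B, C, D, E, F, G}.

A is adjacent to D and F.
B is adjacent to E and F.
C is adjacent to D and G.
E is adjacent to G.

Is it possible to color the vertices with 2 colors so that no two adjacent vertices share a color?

No

The cycle E-B-F-A-D-C-G-E has odd length 7, so it cannot be 2-colored; at least 3 colors are needed.
So 2 colors are not enough.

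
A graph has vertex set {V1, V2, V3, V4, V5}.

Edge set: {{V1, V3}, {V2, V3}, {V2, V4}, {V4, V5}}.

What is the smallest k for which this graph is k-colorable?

2

V1 and V3 are adjacent, so at least 2 colors are needed.
2 colors suffice: color 1 → {V3, V4}; color 2 → {V1, V2, V5}. No two adjacent vertices share a color.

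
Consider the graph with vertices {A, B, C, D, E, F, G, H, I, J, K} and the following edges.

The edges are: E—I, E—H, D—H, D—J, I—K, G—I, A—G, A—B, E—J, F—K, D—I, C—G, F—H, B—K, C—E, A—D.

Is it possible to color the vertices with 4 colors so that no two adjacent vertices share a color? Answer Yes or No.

The chromatic number is 3. The cycle G-A-B-K-I-G has odd length 5, so it cannot be 2-colored; at least 3 colors are needed.
3 colors suffice: A=blue, B=green, C=blue, D=red, E=red, F=green, G=red, H=blue, I=blue, J=blue, K=red.
Since 4 ≥ 3, a proper 4-coloring certainly exists.

Yes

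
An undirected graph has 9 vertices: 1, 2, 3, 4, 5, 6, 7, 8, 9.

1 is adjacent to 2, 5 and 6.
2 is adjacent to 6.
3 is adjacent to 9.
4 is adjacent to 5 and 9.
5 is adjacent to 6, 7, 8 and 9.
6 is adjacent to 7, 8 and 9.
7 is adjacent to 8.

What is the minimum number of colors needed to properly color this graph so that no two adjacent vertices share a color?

4

5, 6, 7, 8 are pairwise adjacent (a clique of size 4), so at least 4 colors are needed.
4 colors suffice: color red → {2, 3, 5}; color blue → {4, 6}; color green → {1, 7, 9}; color yellow → {8}. Every edge joins two different colors.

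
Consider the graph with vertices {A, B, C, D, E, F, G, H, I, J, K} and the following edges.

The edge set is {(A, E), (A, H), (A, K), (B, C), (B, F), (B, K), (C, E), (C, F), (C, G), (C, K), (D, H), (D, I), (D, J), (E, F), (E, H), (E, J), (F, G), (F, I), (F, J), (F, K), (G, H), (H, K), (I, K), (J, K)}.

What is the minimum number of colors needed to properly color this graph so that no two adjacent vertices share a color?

B, C, F, K are pairwise adjacent (a clique of size 4), so at least 4 colors are needed.
A valid assignment using 4 colors: A=3, B=4, C=3, D=2, E=2, F=1, G=2, H=1, I=3, J=3, K=2. Every edge joins two different colors.

4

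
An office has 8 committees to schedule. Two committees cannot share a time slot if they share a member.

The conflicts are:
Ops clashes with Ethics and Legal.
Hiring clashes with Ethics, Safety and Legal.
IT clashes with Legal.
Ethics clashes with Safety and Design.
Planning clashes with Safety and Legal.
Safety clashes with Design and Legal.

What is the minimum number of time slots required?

3

Ethics, Safety, Design are mutually in conflict, so at least 3 time slots are needed.
3 time slots suffice: time slot 1 → {Ethics, Legal}; time slot 2 → {Ops, IT, Safety}; time slot 3 → {Hiring, Planning, Design}. No two conflicting committees share a time slot.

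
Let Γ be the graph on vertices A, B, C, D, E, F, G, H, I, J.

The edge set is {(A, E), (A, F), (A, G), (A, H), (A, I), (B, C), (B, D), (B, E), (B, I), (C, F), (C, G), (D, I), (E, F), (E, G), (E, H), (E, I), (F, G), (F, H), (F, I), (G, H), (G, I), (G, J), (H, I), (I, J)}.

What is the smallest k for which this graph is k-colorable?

A, E, F, G, H, I are mutually adjacent (a clique of size 6), so at least 6 colors are needed.
6 colors suffice: color 1 → {C, I}; color 2 → {B, G}; color 3 → {D, E, J}; color 4 → {F}; color 5 → {H}; color 6 → {A}. Each edge has distinct colors on its endpoints.

6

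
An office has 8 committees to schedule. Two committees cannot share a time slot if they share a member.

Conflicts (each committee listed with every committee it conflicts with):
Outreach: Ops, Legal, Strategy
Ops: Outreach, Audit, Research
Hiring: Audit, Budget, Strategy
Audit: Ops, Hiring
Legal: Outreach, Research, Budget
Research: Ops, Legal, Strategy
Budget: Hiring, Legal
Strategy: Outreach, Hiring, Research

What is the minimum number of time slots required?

The cycle Hiring-Strategy-Research-Legal-Budget-Hiring has odd length 5, so it cannot be 2-colored; at least 3 time slots are needed.
3 time slots suffice: time slot 1 → {Outreach, Hiring, Research}; time slot 2 → {Ops, Legal, Strategy}; time slot 3 → {Audit, Budget}. No two conflicting committees share a time slot.

3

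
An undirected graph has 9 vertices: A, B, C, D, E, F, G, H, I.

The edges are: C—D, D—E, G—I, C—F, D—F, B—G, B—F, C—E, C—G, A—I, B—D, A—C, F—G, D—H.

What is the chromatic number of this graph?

B, F, G form a triangle, so at least 3 colors are needed.
3 colors suffice: color 1 → {B, C, H, I}; color 2 → {A, D, G}; color 3 → {E, F}. No two adjacent vertices share a color.

3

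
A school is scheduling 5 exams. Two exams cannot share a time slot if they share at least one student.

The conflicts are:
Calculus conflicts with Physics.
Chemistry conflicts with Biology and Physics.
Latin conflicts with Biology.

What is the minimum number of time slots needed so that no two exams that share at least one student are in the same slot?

2

Chemistry and Biology conflict, so at least 2 time slots are needed.
2 time slots suffice: time slot 1 → {Biology, Physics}; time slot 2 → {Calculus, Chemistry, Latin}. Every pair that conflicts lands in different time slots.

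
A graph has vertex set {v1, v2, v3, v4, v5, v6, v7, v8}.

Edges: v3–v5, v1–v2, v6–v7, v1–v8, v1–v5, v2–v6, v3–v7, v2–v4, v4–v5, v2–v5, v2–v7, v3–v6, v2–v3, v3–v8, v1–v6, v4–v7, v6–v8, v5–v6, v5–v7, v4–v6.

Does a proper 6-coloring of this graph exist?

Yes

The chromatic number is 5. v2, v3, v5, v6, v7 are mutually adjacent (a clique of size 5), so at least 5 colors are needed.
5 colors suffice: color 1 → {v6}; color 2 → {v2, v8}; color 3 → {v5}; color 4 → {v1, v3, v4}; color 5 → {v7}.
Since 6 ≥ 5, a proper 6-coloring certainly exists.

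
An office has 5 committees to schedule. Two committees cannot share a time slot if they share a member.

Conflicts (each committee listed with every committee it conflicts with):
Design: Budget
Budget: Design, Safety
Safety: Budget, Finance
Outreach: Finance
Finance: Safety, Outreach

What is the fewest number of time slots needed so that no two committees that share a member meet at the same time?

2

Design and Budget conflict, so at least 2 time slots are needed.
Using 2 time slots: Design=2, Budget=1, Safety=2, Outreach=2, Finance=1. Each listed conflict is separated.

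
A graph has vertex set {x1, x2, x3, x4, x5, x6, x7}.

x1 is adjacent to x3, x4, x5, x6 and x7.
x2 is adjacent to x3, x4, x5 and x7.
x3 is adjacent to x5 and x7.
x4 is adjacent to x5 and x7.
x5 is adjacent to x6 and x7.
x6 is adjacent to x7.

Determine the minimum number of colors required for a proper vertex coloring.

x1, x3, x5, x7 are pairwise adjacent (a clique of size 4), so at least 4 colors are needed.
One proper 4-coloring: x1=G, x2=G, x3=Y, x4=Y, x5=B, x6=Y, x7=R. Each edge has distinct colors on its endpoints.

4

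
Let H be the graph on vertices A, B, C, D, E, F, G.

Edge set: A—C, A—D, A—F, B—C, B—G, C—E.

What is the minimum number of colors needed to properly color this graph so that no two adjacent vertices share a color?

2

A and D are adjacent, so at least 2 colors are needed.
2 colors suffice: A=red, B=red, C=blue, D=blue, E=red, F=blue, G=blue. No two adjacent vertices share a color.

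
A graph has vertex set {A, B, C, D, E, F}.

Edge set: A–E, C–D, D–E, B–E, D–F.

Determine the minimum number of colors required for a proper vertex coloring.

2

D and E are adjacent, so at least 2 colors are needed.
One proper 2-coloring: A=2, B=2, C=1, D=2, E=1, F=1. No two adjacent vertices share a color.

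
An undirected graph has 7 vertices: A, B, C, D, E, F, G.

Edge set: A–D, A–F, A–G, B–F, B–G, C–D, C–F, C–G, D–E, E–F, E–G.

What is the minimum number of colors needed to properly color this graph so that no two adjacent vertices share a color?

2

D and E are adjacent, so at least 2 colors are needed.
One proper 2-coloring: A=2, B=2, C=2, D=1, E=2, F=1, G=1. No two adjacent vertices share a color.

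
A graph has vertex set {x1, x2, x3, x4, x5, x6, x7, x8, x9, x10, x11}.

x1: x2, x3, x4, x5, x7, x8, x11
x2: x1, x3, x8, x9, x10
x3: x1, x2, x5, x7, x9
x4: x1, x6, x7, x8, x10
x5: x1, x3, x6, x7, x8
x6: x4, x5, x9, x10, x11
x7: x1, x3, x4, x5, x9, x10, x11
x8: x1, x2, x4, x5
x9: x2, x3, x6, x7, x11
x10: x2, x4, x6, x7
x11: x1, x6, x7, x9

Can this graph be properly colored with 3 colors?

x1, x3, x5, x7 form a clique, so at least 4 colors are needed.
So 3 colors are not enough.

No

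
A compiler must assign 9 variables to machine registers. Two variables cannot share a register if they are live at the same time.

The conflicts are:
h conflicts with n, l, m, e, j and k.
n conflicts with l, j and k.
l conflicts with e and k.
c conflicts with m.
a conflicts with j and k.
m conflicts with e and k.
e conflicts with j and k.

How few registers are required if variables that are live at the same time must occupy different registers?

4

h, m, e, k pairwise conflict, so at least 4 registers are needed.
4 registers suffice: register 1 → {c, j, k}; register 2 → {h, a}; register 3 → {n, e}; register 4 → {l, m}. Every pair that conflicts lands in different registers.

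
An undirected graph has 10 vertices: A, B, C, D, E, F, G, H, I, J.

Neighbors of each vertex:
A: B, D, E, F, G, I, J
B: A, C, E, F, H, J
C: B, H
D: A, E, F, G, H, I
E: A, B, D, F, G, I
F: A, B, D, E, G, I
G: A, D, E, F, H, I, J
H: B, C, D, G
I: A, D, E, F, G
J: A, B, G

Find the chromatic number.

6

A, D, E, F, G, I form a clique, so at least 6 colors are needed.
6 colors suffice: A=1, B=2, C=3, D=5, E=4, F=3, G=2, H=1, I=6, J=3. Each edge has distinct colors on its endpoints.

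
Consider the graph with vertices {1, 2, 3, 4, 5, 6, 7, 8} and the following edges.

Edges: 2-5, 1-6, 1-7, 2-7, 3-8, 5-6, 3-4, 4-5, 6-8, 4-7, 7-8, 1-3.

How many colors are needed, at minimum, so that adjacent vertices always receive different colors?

3

The cycle 4-7-1-6-5-4 has odd length 5, so it cannot be 2-colored; at least 3 colors are needed.
3 colors suffice: color a → {3, 5, 7}; color b → {1, 2, 4, 8}; color c → {6}. Each edge has distinct colors on its endpoints.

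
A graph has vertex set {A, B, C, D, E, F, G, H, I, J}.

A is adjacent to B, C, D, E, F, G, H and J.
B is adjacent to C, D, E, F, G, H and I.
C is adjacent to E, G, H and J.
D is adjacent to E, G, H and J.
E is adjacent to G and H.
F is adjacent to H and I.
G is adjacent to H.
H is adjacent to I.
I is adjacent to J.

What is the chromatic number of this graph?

6

A, B, C, E, G, H form a clique, so at least 6 colors are needed.
6 colors suffice: color 1 → {A, I}; color 2 → {H, J}; color 3 → {B}; color 4 → {C, D, F}; color 5 → {G}; color 6 → {E}. No two adjacent vertices share a color.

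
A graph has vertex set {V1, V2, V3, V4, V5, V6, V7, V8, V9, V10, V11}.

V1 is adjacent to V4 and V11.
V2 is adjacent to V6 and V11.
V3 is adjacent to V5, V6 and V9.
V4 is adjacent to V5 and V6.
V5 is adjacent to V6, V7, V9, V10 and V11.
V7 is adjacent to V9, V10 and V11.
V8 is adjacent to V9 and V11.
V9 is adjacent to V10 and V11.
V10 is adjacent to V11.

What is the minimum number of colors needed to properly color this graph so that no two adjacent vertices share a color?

V5, V7, V9, V10, V11 are pairwise adjacent (a clique of size 5), so at least 5 colors are needed.
5 colors suffice: color red → {V6, V11}; color blue → {V1, V2, V5, V8}; color green → {V4, V9}; color yellow → {V3, V7}; color purple → {V10}. No two adjacent vertices share a color.

5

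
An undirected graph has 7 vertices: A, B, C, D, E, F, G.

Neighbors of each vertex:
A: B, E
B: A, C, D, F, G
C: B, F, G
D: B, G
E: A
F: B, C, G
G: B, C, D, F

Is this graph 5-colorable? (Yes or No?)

The chromatic number is 4. B, C, F, G are pairwise adjacent (a clique of size 4), so at least 4 colors are needed.
4 colors suffice: color 1 → {B, E}; color 2 → {A, G}; color 3 → {C, D}; color 4 → {F}.
Since 5 ≥ 4, a proper 5-coloring certainly exists.

Yes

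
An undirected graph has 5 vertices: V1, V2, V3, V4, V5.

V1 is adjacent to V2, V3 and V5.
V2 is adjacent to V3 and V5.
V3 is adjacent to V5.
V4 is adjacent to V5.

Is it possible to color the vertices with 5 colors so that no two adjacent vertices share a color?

Yes

The chromatic number is 4. V1, V2, V3, V5 are mutually adjacent (a clique of size 4), so at least 4 colors are needed.
4 colors suffice: color R → {V5}; color B → {V2, V4}; color G → {V3}; color Y → {V1}.
Since 5 ≥ 4, a proper 5-coloring certainly exists.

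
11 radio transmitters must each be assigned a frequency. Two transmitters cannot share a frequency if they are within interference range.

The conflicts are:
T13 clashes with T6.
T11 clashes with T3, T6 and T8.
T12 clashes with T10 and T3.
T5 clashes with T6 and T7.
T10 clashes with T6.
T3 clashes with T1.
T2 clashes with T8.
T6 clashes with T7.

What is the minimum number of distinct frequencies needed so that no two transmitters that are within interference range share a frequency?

T5, T6, T7 all conflict with each other, so at least 3 frequencies are needed.
3 frequencies suffice: frequency 1 → {T3, T6, T8}; frequency 2 → {T13, T11, T10, T2, T1, T7}; frequency 3 → {T12, T5}. Every pair that conflicts lands in different frequencies.

3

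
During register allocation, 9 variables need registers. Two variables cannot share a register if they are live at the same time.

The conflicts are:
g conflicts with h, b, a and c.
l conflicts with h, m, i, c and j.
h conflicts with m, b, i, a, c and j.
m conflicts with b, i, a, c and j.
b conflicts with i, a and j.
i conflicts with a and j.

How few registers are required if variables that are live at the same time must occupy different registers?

5

l, h, m, i, j are mutually in conflict, so at least 5 registers are needed.
A valid assignment using 5 registers: g=2, l=4, h=1, m=2, b=4, i=3, a=5, c=3, j=5. No two conflicting variables share a register.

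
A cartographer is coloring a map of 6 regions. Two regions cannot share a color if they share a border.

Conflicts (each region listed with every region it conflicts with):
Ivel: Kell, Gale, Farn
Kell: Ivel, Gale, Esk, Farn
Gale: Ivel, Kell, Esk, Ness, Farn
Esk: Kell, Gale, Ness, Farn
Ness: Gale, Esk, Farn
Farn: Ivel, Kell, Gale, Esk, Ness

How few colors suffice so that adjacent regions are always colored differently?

4

Kell, Gale, Esk, Farn pairwise conflict, so at least 4 colors are needed.
4 colors suffice: color 1 → {Gale}; color 2 → {Farn}; color 3 → {Ivel, Esk}; color 4 → {Kell, Ness}. Each listed conflict is separated.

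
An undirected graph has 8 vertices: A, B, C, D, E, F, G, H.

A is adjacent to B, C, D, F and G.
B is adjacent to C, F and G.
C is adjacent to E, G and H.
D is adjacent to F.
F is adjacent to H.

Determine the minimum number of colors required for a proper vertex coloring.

A, B, C, G form a clique, so at least 4 colors are needed.
A valid assignment using 4 colors: A=2, B=3, C=1, D=3, E=2, F=1, G=4, H=2. Every edge joins two different colors.

4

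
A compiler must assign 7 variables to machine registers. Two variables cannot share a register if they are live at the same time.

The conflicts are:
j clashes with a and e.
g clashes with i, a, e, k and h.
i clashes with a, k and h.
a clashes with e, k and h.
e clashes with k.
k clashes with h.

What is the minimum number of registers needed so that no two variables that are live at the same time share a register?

5

g, i, a, k, h pairwise conflict, so at least 5 registers are needed.
Using 5 registers: j=2, g=2, i=5, a=1, e=4, k=3, h=4. Every pair that conflicts lands in different registers.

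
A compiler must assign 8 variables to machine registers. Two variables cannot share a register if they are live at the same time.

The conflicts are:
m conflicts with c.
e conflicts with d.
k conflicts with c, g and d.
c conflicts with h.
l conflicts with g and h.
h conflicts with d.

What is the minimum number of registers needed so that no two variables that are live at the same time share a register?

The cycle l-h-d-k-g-l has odd length 5, so it cannot be 2-colored; at least 3 registers are needed.
Using 3 registers: m=2, e=2, k=2, c=1, l=1, g=3, h=2, d=1. No two conflicting variables share a register.

3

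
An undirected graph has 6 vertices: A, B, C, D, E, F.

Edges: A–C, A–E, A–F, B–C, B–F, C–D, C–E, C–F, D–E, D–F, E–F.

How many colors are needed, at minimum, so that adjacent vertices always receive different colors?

4

A, C, E, F form a clique, so at least 4 colors are needed.
A valid assignment using 4 colors: A=4, B=3, C=1, D=4, E=3, F=2. Each edge has distinct colors on its endpoints.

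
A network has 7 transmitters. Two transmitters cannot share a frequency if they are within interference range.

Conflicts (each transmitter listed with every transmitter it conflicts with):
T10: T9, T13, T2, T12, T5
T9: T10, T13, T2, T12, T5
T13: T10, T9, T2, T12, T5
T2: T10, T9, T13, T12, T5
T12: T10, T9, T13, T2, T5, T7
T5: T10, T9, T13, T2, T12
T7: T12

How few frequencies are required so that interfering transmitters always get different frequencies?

T10, T9, T13, T2, T12, T5 pairwise conflict, so at least 6 frequencies are needed.
Using 6 frequencies: T10=2, T9=6, T13=4, T2=5, T12=1, T5=3, T7=2. Every pair that conflicts lands in different frequencies.

6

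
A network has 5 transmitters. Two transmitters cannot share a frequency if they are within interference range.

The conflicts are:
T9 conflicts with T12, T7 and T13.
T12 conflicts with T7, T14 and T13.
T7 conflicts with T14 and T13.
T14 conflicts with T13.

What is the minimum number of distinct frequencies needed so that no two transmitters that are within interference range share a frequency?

4

T12, T7, T14, T13 all conflict with each other, so at least 4 frequencies are needed.
4 frequencies suffice: frequency 1 → {T12}; frequency 2 → {T13}; frequency 3 → {T7}; frequency 4 → {T9, T14}. No two conflicting transmitters share a frequency.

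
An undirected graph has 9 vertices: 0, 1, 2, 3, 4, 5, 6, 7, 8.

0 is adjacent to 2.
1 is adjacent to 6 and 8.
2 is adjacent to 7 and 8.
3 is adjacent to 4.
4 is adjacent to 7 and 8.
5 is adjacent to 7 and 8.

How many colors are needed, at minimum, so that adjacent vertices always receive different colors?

3 and 4 are adjacent, so at least 2 colors are needed.
2 colors suffice: 0=red, 1=blue, 2=blue, 3=red, 4=blue, 5=blue, 6=red, 7=red, 8=red. Every edge joins two different colors.

2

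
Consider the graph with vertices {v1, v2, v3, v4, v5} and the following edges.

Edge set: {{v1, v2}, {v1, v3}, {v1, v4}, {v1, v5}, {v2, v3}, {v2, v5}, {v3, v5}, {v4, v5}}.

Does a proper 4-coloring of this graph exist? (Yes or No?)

Yes

The chromatic number is 4. v1, v2, v3, v5 form a clique, so at least 4 colors are needed.
A valid assignment using 4 colors: v1=R, v2=Y, v3=G, v4=G, v5=B.
That is already a proper 4-coloring.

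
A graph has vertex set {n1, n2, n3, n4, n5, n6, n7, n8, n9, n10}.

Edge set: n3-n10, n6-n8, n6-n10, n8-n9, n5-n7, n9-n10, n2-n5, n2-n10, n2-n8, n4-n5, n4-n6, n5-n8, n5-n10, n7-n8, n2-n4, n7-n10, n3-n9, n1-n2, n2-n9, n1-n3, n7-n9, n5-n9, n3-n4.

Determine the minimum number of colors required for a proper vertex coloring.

4

n2, n5, n8, n9 are mutually adjacent (a clique of size 4), so at least 4 colors are needed.
A valid assignment using 4 colors: n1=2, n2=1, n3=1, n4=2, n5=4, n6=1, n7=1, n8=2, n9=3, n10=2. Each edge has distinct colors on its endpoints.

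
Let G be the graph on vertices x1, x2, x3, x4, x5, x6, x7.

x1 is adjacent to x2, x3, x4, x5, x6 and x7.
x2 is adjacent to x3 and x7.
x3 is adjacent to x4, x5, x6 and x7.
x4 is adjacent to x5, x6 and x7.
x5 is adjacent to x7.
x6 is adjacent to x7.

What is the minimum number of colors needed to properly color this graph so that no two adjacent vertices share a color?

x1, x3, x4, x5, x7 form a clique, so at least 5 colors are needed.
5 colors suffice: color 1 → {x1}; color 2 → {x7}; color 3 → {x3}; color 4 → {x2, x4}; color 5 → {x5, x6}. Each edge has distinct colors on its endpoints.

5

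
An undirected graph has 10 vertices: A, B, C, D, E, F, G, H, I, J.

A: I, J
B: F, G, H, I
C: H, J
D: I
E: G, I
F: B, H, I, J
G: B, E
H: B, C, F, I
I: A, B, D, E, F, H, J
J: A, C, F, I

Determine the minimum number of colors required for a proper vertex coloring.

4

B, F, H, I are pairwise adjacent (a clique of size 4), so at least 4 colors are needed.
4 colors suffice: A=green, B=blue, C=red, D=blue, E=blue, F=yellow, G=red, H=green, I=red, J=blue. Every edge joins two different colors.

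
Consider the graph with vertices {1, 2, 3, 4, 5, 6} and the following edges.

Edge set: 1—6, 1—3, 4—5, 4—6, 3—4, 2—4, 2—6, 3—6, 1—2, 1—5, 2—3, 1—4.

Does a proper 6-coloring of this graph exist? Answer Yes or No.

Yes

The chromatic number is 5. 1, 2, 3, 4, 6 form a clique, so at least 5 colors are needed.
5 colors suffice: color red → {4}; color blue → {1}; color green → {3, 5}; color yellow → {2}; color purple → {6}.
Since 6 ≥ 5, a proper 6-coloring certainly exists.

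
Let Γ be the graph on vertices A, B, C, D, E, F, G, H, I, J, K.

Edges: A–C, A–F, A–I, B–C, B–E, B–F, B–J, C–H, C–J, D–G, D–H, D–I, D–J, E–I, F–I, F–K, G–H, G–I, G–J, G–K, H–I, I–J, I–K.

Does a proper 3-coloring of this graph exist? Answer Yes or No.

D, G, I, J are pairwise adjacent (a clique of size 4), so at least 4 colors are needed.
So 3 colors are not enough.

No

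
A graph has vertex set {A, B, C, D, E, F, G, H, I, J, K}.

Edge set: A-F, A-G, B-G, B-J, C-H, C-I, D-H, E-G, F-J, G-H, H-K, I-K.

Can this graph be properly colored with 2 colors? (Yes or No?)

The cycle F-J-B-G-A-F has odd length 5, so it cannot be 2-colored; at least 3 colors are needed.
So 2 colors are not enough.

No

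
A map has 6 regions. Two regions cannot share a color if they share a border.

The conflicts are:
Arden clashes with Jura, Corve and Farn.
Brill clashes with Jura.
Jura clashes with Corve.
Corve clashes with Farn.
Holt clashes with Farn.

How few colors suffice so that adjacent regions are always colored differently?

3

Arden, Jura, Corve are mutually in conflict, so at least 3 colors are needed.
One proper 3-coloring: Arden=3, Brill=2, Jura=1, Corve=2, Holt=2, Farn=1. Each listed conflict is separated.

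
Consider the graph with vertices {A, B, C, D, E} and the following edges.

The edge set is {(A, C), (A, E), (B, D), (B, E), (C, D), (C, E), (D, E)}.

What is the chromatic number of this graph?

3

B, D, E form a triangle, so at least 3 colors are needed.
A valid assignment using 3 colors: A=green, B=blue, C=blue, D=green, E=red. Every edge joins two different colors.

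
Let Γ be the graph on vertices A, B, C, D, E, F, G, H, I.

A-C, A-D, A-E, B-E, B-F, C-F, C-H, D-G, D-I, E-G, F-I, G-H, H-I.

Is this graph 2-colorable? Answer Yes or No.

The cycle C-A-E-B-F-C has odd length 5, so it cannot be 2-colored; at least 3 colors are needed.
So 2 colors are not enough.

No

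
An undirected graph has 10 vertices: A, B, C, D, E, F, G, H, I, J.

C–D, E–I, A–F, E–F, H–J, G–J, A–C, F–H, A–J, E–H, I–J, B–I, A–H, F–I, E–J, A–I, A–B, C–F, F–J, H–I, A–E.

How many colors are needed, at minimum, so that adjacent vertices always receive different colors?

6

A, E, F, H, I, J form a clique, so at least 6 colors are needed.
One proper 6-coloring: A=1, B=2, C=2, D=1, E=5, F=3, G=1, H=6, I=4, J=2. Every edge joins two different colors.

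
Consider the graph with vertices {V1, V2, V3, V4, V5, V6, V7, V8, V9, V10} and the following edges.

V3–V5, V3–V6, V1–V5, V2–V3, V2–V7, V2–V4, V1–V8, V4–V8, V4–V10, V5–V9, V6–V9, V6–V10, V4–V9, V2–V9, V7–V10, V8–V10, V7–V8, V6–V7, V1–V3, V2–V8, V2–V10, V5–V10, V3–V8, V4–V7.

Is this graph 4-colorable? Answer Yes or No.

No

V2, V4, V7, V8, V10 are mutually adjacent (a clique of size 5), so at least 5 colors are needed.
So 4 colors are not enough.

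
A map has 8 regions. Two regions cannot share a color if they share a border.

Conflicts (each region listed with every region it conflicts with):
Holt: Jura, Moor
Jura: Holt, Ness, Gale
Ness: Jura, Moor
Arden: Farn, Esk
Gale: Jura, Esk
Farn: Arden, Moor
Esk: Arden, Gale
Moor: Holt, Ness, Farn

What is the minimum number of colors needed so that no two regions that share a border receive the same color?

The cycle Esk-Gale-Jura-Ness-Moor-Farn-Arden-Esk has odd length 7, so it cannot be 2-colored; at least 3 colors are needed.
3 colors suffice: color 1 → {Jura, Arden, Moor}; color 2 → {Holt, Ness, Gale, Farn}; color 3 → {Esk}. Every pair that conflicts lands in different colors.

3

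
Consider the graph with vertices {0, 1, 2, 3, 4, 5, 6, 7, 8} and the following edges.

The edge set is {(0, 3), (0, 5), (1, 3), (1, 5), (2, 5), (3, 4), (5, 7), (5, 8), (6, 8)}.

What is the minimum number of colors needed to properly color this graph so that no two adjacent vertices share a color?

2

5 and 8 are adjacent, so at least 2 colors are needed.
2 colors suffice: 0=blue, 1=blue, 2=blue, 3=red, 4=blue, 5=red, 6=red, 7=blue, 8=blue. No two adjacent vertices share a color.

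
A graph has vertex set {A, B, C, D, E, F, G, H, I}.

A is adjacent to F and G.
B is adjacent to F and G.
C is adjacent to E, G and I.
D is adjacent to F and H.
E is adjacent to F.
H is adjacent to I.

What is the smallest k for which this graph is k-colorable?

The cycle G-C-E-F-A-G has odd length 5, so it cannot be 2-colored; at least 3 colors are needed.
One proper 3-coloring: A=2, B=2, C=2, D=2, E=3, F=1, G=1, H=3, I=1. No two adjacent vertices share a color.

3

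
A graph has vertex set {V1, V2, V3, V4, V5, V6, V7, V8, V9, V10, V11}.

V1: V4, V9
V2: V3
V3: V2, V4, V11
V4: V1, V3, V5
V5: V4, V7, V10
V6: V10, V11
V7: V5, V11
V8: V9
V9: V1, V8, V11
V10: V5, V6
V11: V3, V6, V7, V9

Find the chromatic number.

The cycle V7-V5-V4-V3-V11-V7 has odd length 5, so it cannot be 2-colored; at least 3 colors are needed.
3 colors suffice: color R → {V2, V4, V8, V10, V11}; color B → {V3, V5, V6, V9}; color G → {V1, V7}. Each edge has distinct colors on its endpoints.

3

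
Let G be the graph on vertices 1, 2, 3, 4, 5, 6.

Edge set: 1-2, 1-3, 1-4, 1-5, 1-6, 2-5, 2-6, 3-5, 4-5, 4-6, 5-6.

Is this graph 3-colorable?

1, 4, 5, 6 are pairwise adjacent (a clique of size 4), so at least 4 colors are needed.
So 3 colors are not enough.

No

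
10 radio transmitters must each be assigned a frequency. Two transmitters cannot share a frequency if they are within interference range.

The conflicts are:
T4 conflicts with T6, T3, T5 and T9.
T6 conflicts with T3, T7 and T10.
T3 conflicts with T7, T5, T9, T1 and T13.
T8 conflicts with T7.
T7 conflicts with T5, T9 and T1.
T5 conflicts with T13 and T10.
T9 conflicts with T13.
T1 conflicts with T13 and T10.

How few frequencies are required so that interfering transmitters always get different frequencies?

T3, T7, T1 pairwise conflict, so at least 3 frequencies are needed.
3 frequencies suffice: T4=2, T6=3, T3=1, T8=1, T7=2, T5=3, T9=3, T1=3, T13=2, T10=1. No two conflicting transmitters share a frequency.

3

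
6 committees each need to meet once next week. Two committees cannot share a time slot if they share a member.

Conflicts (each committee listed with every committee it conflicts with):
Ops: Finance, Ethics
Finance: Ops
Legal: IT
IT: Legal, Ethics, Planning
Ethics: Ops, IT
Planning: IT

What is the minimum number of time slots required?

IT and Ethics conflict, so at least 2 time slots are needed.
A valid assignment using 2 time slots: Ops=1, Finance=2, Legal=2, IT=1, Ethics=2, Planning=2. Every pair that conflicts lands in different time slots.

2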